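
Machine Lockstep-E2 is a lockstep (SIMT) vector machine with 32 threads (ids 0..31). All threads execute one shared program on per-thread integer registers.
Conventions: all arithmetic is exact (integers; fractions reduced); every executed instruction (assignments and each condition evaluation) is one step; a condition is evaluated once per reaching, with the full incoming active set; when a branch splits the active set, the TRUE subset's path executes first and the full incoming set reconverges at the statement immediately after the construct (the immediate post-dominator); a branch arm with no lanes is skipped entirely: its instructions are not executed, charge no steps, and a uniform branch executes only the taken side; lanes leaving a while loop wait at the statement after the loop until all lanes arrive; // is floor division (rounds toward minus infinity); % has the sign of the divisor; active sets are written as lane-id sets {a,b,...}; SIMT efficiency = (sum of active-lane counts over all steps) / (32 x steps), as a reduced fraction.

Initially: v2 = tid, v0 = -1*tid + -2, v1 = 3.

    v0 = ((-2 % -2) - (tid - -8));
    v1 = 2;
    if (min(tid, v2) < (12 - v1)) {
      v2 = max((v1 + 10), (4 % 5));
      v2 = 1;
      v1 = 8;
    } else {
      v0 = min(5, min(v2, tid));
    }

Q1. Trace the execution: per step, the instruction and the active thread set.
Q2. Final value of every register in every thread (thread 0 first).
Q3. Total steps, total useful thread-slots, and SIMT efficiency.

step 0: v0 <- ((-2 % -2) - (tid - -8)) {0,1,2,3,4,5,6,7,8,9,10,11,12,13,14,15,16,17,18,19,20,21,22,23,24,25,26,27,28,29,30,31}
step 1: v1 <- 2                      {0,1,2,3,4,5,6,7,8,9,10,11,12,13,14,15,16,17,18,19,20,21,22,23,24,25,26,27,28,29,30,31}
step 2: eval (min(tid, v2) < (12 - v1)) {0,1,2,3,4,5,6,7,8,9,10,11,12,13,14,15,16,17,18,19,20,21,22,23,24,25,26,27,28,29,30,31}
step 3: v2 <- max((v1 + 10), (4 % 5)) {0,1,2,3,4,5,6,7,8,9}
step 4: v2 <- 1                      {0,1,2,3,4,5,6,7,8,9}
step 5: v1 <- 8                      {0,1,2,3,4,5,6,7,8,9}
step 6: v0 <- min(5, min(v2, tid))   {10,11,12,13,14,15,16,17,18,19,20,21,22,23,24,25,26,27,28,29,30,31}

Answer: 7 steps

v2: 1,1,1,1,1,1,1,1,1,1,10,11,12,13,14,15,16,17,18,19,20,21,22,23,24,25,26,27,28,29,30,31
v0: -8,-9,-10,-11,-12,-13,-14,-15,-16,-17,5,5,5,5,5,5,5,5,5,5,5,5,5,5,5,5,5,5,5,5,5,5
v1: 8,8,8,8,8,8,8,8,8,8,2,2,2,2,2,2,2,2,2,2,2,2,2,2,2,2,2,2,2,2,2,2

steps = 7; useful = 148; efficiency = 148/224 = 37/56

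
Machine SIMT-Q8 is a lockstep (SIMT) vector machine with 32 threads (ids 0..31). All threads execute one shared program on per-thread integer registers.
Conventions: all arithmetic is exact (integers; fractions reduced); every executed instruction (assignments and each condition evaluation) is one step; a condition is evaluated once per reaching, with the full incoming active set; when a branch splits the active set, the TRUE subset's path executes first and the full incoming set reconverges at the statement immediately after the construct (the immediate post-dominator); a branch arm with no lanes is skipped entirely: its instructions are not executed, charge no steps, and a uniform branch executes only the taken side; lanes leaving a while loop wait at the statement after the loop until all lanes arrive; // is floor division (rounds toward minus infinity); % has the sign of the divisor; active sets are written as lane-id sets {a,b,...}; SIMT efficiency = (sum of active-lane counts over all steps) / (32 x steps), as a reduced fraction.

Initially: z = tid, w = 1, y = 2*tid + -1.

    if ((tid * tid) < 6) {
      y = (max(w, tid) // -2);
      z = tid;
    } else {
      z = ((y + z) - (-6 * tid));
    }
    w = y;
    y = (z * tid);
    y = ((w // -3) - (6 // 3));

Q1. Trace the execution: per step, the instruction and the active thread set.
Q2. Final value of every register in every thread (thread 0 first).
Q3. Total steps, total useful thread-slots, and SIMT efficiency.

step 0: eval ((tid * tid) < 6)       {0,1,2,3,4,5,6,7,8,9,10,11,12,13,14,15,16,17,18,19,20,21,22,23,24,25,26,27,28,29,30,31}
step 1: y <- (max(w, tid) // -2)     {0,1,2}
step 2: z <- tid                     {0,1,2}
step 3: z <- ((y + z) - (-6 * tid))  {3,4,5,6,7,8,9,10,11,12,13,14,15,16,17,18,19,20,21,22,23,24,25,26,27,28,29,30,31}
step 4: w <- y                       {0,1,2,3,4,5,6,7,8,9,10,11,12,13,14,15,16,17,18,19,20,21,22,23,24,25,26,27,28,29,30,31}
step 5: y <- (z * tid)               {0,1,2,3,4,5,6,7,8,9,10,11,12,13,14,15,16,17,18,19,20,21,22,23,24,25,26,27,28,29,30,31}
step 6: y <- ((w // -3) - (6 // 3))  {0,1,2,3,4,5,6,7,8,9,10,11,12,13,14,15,16,17,18,19,20,21,22,23,24,25,26,27,28,29,30,31}

Answer: 7 steps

z: 0,1,2,26,35,44,53,62,71,80,89,98,107,116,125,134,143,152,161,170,179,188,197,206,215,224,233,242,251,260,269,278
w: -1,-1,-1,5,7,9,11,13,15,17,19,21,23,25,27,29,31,33,35,37,39,41,43,45,47,49,51,53,55,57,59,61
y: -2,-2,-2,-4,-5,-5,-6,-7,-7,-8,-9,-9,-10,-11,-11,-12,-13,-13,-14,-15,-15,-16,-17,-17,-18,-19,-19,-20,-21,-21,-22,-23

steps = 7; useful = 163; efficiency = 163/224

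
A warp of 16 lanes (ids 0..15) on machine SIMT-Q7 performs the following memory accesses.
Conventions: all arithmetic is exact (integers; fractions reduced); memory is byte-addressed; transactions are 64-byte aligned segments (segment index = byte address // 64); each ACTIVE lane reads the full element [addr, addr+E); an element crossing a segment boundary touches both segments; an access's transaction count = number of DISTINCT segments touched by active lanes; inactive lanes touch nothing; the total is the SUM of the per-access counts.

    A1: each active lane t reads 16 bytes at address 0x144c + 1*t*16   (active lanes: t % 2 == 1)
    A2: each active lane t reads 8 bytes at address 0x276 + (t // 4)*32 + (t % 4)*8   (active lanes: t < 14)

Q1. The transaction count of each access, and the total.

A1: 5 transactions
A2: 3 transactions

Answer: 5,3; total 8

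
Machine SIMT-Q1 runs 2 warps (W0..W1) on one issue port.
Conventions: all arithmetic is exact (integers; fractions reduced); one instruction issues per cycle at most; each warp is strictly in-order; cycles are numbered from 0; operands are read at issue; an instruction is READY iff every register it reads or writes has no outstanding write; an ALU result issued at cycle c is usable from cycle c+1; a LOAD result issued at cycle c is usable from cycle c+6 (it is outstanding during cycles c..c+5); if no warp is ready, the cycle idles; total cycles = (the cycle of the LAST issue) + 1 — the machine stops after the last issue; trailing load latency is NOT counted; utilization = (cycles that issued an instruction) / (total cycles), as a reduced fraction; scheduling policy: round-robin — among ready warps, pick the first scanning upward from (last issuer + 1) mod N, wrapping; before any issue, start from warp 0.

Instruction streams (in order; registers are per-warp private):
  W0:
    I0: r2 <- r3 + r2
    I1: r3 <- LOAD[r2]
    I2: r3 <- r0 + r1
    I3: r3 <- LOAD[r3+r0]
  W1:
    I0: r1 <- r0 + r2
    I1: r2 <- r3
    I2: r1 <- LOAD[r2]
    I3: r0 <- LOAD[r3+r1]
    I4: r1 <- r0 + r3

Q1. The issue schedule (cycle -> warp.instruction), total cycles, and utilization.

cycle 0: W0.I0
cycle 1: W1.I0
cycle 2: W0.I1
cycle 3: W1.I1
cycle 4: W1.I2
cycle 5: idle
cycle 6: idle
cycle 7: idle
cycle 8: W0.I2
cycle 9: W0.I3
cycle 10: W1.I3
cycle 11: idle
cycle 12: idle
cycle 13: idle
cycle 14: idle
cycle 15: idle
cycle 16: W1.I4

Answer: 17 cycles, utilization 9/17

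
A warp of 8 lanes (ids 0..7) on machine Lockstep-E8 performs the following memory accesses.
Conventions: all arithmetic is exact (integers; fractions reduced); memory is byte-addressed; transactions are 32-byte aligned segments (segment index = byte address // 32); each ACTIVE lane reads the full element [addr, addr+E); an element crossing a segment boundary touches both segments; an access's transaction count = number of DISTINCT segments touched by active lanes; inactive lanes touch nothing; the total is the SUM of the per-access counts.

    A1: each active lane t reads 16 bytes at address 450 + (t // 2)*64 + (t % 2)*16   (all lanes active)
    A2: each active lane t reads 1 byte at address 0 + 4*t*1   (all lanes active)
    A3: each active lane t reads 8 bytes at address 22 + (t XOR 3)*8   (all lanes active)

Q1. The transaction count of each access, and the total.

A1: 8 transactions
A2: 1 transaction
A3: 3 transactions

Answer: 8,1,3; total 12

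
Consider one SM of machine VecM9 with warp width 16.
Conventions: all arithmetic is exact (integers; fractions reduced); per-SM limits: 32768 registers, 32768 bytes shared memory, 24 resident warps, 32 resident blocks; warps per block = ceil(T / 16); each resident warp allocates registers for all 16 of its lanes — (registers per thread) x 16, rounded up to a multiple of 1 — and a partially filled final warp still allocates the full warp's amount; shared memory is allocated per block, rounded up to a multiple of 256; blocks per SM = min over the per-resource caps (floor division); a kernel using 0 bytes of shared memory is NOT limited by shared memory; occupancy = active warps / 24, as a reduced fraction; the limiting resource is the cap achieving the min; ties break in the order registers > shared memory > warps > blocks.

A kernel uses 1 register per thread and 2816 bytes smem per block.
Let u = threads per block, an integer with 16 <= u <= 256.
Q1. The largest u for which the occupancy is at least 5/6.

Answer: u = 192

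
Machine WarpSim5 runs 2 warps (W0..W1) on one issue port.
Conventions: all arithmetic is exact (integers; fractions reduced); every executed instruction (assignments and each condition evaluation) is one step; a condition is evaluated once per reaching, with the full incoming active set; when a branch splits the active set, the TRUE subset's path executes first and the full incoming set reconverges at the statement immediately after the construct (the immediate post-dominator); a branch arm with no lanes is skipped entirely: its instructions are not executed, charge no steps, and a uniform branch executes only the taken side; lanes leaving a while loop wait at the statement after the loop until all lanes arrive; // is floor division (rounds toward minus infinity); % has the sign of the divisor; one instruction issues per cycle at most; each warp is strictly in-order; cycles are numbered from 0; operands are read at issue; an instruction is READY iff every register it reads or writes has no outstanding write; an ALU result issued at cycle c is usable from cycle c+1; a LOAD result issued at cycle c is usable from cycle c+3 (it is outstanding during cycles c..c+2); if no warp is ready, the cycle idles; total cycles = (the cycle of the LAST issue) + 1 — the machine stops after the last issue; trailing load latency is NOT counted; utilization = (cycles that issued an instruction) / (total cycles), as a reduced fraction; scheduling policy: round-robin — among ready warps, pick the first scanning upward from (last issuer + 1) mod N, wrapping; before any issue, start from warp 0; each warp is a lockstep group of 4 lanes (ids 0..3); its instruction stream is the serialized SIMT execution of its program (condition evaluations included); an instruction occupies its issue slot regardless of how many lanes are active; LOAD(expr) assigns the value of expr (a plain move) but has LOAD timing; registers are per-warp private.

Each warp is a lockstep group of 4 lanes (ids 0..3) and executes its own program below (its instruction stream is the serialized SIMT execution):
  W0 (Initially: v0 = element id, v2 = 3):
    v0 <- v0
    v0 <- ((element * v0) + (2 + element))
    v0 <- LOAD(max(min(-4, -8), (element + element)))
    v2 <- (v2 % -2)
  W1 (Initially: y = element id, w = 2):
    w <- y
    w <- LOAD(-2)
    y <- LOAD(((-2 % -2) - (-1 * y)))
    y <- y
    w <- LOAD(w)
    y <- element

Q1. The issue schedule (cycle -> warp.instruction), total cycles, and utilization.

cycle 0: W0.I0
cycle 1: W1.I0
cycle 2: W0.I1
cycle 3: W1.I1
cycle 4: W0.I2
cycle 5: W1.I2
cycle 6: W0.I3
cycle 7: idle
cycle 8: W1.I3
cycle 9: W1.I4
cycle 10: W1.I5

Answer: 11 cycles, utilization 10/11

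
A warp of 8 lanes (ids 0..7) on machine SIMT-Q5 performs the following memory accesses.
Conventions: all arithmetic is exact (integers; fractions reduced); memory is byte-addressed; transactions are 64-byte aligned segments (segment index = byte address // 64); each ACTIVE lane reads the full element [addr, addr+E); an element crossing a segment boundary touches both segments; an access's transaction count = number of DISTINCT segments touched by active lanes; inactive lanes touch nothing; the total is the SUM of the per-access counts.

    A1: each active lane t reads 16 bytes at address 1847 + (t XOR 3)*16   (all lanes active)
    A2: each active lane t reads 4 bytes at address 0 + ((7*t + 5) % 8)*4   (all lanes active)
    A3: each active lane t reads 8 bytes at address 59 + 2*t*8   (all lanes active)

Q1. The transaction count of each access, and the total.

A1: 3 transactions
A2: 1 transaction
A3: 3 transactions

Answer: 3,1,3; total 7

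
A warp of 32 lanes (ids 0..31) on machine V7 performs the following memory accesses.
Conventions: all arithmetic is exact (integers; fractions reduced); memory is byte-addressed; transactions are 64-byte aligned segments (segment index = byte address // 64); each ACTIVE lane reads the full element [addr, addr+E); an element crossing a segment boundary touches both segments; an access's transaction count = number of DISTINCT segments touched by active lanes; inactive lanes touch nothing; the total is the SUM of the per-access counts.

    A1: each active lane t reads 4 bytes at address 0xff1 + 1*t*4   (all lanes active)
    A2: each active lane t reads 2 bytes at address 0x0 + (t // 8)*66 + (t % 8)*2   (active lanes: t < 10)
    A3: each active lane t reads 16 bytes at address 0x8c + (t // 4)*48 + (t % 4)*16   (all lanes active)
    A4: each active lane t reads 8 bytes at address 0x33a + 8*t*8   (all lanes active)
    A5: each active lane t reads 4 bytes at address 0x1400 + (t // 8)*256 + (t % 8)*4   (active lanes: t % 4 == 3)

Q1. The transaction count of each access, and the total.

A1: 3 transactions
A2: 2 transactions
A3: 7 transactions
A4: 33 transactions
A5: 4 transactions

Answer: 3,2,7,33,4; total 49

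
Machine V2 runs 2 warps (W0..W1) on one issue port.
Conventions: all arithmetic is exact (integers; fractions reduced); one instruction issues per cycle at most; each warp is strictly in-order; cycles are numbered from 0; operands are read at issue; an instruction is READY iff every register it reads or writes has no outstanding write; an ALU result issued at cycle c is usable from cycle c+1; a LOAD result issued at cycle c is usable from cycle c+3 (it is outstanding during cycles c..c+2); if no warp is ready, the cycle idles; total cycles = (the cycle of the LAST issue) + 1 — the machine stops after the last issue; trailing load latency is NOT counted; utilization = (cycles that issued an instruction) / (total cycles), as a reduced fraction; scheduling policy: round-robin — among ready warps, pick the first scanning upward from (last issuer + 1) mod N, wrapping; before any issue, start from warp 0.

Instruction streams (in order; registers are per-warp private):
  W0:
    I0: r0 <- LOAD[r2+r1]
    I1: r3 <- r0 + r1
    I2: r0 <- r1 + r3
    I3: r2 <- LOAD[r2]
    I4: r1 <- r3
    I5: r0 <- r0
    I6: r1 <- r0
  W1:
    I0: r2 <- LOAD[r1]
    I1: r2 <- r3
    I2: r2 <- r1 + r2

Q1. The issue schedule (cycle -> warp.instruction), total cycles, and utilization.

cycle 0: W0.I0
cycle 1: W1.I0
cycle 2: idle
cycle 3: W0.I1
cycle 4: W1.I1
cycle 5: W0.I2
cycle 6: W1.I2
cycle 7: W0.I3
cycle 8: W0.I4
cycle 9: W0.I5
cycle 10: W0.I6

Answer: 11 cycles, utilization 10/11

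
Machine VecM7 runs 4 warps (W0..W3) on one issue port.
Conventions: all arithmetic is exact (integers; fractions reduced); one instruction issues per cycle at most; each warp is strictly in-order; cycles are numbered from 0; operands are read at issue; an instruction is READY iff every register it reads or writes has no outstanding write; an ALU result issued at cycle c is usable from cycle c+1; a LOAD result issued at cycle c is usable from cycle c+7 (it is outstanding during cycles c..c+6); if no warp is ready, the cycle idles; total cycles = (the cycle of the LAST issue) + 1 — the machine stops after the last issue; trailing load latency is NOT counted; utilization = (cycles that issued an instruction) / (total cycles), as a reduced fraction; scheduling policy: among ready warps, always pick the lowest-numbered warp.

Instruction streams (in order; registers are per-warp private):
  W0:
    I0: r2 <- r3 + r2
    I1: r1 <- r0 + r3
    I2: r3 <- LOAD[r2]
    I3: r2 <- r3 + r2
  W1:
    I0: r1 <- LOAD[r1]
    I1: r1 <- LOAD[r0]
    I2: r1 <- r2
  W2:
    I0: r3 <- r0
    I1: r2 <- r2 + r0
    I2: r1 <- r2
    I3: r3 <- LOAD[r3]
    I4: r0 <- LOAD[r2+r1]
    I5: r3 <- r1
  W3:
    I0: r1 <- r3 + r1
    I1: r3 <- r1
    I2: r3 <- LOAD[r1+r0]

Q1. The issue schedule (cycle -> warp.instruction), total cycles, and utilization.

cycle 0: W0.I0
cycle 1: W0.I1
cycle 2: W0.I2
cycle 3: W1.I0
cycle 4: W2.I0
cycle 5: W2.I1
cycle 6: W2.I2
cycle 7: W2.I3
cycle 8: W2.I4
cycle 9: W0.I3
cycle 10: W1.I1
cycle 11: W3.I0
cycle 12: W3.I1
cycle 13: W3.I2
cycle 14: W2.I5
cycle 15: idle
cycle 16: idle
cycle 17: W1.I2

Answer: 18 cycles, utilization 8/9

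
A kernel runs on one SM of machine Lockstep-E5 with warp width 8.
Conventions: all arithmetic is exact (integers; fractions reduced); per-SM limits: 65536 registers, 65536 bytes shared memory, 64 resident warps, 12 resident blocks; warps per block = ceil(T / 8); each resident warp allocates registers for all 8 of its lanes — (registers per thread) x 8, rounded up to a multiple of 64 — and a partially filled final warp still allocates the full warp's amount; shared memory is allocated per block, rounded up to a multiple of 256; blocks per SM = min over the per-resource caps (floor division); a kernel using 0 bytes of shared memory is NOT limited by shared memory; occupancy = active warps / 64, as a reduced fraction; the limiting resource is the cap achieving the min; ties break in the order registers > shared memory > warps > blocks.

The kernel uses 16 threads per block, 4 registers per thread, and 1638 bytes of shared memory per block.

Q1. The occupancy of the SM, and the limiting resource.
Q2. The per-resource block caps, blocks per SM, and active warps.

Answer: occupancy 3/8, limited by blocks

registers: 512 blocks
shared memory: 36 blocks
warps: 32 blocks
blocks: 12 blocks

Answer: 12 blocks, 24 active warps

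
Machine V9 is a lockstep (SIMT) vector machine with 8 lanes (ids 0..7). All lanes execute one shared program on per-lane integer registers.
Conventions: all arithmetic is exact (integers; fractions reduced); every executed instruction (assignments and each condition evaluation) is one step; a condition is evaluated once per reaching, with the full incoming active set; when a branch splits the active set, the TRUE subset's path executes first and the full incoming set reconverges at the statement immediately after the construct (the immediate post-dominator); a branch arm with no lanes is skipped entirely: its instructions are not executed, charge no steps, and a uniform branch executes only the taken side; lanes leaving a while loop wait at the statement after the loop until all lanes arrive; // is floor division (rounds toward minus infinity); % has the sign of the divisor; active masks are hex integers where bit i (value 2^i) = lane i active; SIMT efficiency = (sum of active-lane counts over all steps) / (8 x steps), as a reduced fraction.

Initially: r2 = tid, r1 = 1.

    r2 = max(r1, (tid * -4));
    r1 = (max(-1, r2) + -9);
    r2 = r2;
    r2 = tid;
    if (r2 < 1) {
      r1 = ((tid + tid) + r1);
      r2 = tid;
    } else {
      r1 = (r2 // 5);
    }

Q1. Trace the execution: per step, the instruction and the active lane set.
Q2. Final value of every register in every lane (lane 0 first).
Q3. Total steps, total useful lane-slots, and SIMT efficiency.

step 0: r2 <- max(r1, (tid * -4))    0xff
step 1: r1 <- (max(-1, r2) + -9)     0xff
step 2: r2 <- r2                     0xff
step 3: r2 <- tid                    0xff
step 4: eval (r2 < 1)                0xff
step 5: r1 <- ((tid + tid) + r1)     0x01
step 6: r2 <- tid                    0x01
step 7: r1 <- (r2 // 5)              0xfe

Answer: 8 steps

r2: 0,1,2,3,4,5,6,7
r1: -8,0,0,0,0,1,1,1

steps = 8; useful = 49; efficiency = 49/64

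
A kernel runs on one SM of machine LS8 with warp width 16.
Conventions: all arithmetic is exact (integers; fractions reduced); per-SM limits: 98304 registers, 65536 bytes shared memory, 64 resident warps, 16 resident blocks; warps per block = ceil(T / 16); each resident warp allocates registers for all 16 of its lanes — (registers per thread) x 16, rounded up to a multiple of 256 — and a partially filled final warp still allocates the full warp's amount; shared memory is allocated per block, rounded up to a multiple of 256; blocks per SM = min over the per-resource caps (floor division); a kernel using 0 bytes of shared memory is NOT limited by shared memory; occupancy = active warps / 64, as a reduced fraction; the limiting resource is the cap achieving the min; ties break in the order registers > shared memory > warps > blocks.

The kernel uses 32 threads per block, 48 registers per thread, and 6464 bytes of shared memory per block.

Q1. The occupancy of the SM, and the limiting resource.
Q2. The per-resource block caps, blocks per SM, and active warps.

Answer: occupancy 9/32, limited by shared memory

registers: 64 blocks
shared memory: 9 blocks
warps: 32 blocks
blocks: 16 blocks

Answer: 9 blocks, 18 active warps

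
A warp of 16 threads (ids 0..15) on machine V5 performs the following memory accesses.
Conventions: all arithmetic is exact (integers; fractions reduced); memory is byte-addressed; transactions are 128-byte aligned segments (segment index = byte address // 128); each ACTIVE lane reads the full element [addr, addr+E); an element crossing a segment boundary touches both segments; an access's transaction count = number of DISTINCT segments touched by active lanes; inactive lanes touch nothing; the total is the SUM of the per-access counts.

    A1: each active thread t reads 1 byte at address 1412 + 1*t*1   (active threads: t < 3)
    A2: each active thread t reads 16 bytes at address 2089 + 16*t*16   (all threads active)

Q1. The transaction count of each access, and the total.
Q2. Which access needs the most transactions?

A1: 1 transaction
A2: 16 transactions

Answer: 1,16; total 17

Answer: A2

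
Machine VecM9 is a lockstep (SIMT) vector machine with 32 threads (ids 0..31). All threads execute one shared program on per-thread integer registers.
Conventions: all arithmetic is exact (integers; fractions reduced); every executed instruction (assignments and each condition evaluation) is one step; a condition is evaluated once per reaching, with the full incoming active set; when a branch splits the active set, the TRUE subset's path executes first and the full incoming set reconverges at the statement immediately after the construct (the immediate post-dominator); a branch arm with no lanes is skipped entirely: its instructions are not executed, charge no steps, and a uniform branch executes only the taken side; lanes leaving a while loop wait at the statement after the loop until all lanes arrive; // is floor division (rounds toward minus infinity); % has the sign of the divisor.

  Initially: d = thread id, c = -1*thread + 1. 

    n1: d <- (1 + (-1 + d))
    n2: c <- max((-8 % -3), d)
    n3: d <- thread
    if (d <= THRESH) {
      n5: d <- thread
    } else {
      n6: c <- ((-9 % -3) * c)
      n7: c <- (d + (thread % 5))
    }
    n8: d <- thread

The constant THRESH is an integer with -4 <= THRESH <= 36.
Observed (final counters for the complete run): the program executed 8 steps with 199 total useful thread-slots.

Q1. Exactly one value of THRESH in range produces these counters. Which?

Answer: THRESH = 24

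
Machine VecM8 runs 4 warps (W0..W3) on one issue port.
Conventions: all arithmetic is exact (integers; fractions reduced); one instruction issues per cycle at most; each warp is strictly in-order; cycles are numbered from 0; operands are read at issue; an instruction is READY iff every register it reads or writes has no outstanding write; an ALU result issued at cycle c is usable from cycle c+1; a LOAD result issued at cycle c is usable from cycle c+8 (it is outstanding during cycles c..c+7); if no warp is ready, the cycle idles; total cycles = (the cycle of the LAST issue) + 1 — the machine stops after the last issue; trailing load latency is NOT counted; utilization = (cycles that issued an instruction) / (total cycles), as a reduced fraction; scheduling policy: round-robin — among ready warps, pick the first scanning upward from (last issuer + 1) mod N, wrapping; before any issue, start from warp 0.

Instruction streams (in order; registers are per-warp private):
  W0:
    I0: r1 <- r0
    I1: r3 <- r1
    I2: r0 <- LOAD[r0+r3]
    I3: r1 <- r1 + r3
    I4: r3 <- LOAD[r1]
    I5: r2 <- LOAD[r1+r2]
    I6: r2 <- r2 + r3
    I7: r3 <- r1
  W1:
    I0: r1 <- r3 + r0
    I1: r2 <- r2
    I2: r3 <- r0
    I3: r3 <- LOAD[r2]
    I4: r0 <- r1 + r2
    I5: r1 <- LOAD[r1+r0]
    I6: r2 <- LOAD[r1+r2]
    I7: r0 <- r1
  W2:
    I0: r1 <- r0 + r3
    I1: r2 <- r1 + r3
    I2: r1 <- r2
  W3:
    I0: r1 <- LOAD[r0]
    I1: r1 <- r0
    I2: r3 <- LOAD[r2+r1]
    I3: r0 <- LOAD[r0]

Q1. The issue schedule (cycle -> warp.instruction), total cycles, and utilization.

cycle 0: W0.I0
cycle 1: W1.I0
cycle 2: W2.I0
cycle 3: W3.I0
cycle 4: W0.I1
cycle 5: W1.I1
cycle 6: W2.I1
cycle 7: W0.I2
cycle 8: W1.I2
cycle 9: W2.I2
cycle 10: W0.I3
cycle 11: W1.I3
cycle 12: W3.I1
cycle 13: W0.I4
cycle 14: W1.I4
cycle 15: W3.I2
cycle 16: W0.I5
cycle 17: W1.I5
cycle 18: W3.I3
cycle 19: idle
cycle 20: idle
cycle 21: idle
cycle 22: idle
cycle 23: idle
cycle 24: W0.I6
cycle 25: W1.I6
cycle 26: W0.I7
cycle 27: W1.I7

Answer: 28 cycles, utilization 23/28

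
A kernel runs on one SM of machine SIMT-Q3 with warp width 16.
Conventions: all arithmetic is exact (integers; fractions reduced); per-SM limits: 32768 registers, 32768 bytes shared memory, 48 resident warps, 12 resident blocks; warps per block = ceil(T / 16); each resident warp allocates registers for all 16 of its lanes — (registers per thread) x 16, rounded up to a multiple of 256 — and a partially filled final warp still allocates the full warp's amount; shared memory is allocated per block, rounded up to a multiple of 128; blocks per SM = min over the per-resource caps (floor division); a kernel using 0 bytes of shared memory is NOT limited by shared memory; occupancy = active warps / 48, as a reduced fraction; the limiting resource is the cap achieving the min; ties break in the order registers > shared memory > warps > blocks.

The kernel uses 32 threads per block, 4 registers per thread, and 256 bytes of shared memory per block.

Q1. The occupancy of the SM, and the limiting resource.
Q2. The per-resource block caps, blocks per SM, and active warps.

Answer: occupancy 1/2, limited by blocks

registers: 64 blocks
shared memory: 128 blocks
warps: 24 blocks
blocks: 12 blocks

Answer: 12 blocks, 24 active warps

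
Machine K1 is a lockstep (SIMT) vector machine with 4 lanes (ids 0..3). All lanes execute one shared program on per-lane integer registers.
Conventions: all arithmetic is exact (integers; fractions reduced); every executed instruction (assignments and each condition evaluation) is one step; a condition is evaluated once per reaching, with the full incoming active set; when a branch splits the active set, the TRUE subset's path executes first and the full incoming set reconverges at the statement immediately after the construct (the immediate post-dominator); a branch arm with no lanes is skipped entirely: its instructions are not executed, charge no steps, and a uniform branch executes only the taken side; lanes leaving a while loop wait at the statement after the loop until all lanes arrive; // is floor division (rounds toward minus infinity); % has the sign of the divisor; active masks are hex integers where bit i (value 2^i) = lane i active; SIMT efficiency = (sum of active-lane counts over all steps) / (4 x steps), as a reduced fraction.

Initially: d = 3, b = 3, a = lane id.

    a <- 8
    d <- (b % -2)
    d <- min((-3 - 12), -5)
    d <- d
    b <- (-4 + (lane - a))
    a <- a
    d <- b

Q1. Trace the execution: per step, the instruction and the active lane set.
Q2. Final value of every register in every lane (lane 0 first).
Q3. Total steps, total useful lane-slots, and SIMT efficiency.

step 0: a <- 8                       0xf
step 1: d <- (b % -2)                0xf
step 2: d <- min((-3 - 12), -5)      0xf
step 3: d <- d                       0xf
step 4: b <- (-4 + (lane - a))       0xf
step 5: a <- a                       0xf
step 6: d <- b                       0xf

Answer: 7 steps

d: -12,-11,-10,-9
b: -12,-11,-10,-9
a: 8,8,8,8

steps = 7; useful = 28; efficiency = 28/28 = 1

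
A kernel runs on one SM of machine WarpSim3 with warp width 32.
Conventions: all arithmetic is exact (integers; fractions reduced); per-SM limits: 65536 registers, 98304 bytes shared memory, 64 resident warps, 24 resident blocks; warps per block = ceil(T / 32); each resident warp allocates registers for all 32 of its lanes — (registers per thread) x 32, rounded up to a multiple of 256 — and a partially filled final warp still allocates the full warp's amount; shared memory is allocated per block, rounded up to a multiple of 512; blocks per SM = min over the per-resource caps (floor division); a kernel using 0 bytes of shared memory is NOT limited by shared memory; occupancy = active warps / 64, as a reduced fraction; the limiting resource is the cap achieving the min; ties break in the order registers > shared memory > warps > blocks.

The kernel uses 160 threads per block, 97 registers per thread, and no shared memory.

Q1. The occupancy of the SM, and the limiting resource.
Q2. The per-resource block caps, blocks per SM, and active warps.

Answer: occupancy 15/64, limited by registers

registers: 3 blocks
shared memory: no limit (kernel uses none)
warps: 12 blocks
blocks: 24 blocks

Answer: 3 blocks, 15 active warps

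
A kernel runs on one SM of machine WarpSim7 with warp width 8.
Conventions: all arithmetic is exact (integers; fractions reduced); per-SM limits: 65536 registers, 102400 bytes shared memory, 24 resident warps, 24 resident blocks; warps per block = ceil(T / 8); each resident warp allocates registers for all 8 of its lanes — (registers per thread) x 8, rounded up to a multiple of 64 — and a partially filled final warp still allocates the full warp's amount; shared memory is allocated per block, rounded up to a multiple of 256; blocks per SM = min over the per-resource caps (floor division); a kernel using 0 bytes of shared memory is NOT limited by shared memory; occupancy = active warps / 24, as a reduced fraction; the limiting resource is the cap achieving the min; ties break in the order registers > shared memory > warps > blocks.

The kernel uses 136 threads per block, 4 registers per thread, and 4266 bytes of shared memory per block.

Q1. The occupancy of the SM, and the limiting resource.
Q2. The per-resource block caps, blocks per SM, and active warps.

Answer: occupancy 17/24, limited by warps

registers: 60 blocks
shared memory: 23 blocks
warps: 1 block
blocks: 24 blocks

Answer: 1 block, 17 active warps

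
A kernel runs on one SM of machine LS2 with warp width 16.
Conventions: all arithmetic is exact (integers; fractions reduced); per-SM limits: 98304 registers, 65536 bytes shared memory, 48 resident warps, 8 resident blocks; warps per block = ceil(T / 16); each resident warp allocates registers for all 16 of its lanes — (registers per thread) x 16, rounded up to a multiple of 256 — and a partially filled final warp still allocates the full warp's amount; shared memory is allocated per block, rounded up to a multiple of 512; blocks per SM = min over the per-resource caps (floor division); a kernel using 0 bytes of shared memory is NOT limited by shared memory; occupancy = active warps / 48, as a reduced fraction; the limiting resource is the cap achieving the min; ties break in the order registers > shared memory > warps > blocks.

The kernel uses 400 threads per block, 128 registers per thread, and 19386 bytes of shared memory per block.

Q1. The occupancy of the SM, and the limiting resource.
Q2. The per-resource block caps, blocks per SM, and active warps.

Answer: occupancy 25/48, limited by registers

registers: 1 block
shared memory: 3 blocks
warps: 1 block
blocks: 8 blocks

Answer: 1 block, 25 active warps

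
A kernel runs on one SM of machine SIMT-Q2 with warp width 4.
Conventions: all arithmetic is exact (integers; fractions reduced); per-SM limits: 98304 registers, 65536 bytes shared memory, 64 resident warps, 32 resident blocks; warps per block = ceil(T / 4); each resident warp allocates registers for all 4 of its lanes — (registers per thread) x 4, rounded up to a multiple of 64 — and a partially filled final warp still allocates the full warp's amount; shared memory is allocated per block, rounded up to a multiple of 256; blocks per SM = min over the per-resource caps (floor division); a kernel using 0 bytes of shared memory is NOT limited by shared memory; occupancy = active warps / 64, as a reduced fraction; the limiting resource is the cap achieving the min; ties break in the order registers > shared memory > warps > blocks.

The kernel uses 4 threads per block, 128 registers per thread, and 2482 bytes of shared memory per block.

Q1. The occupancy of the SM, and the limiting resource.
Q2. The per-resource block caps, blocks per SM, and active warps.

Answer: occupancy 25/64, limited by shared memory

registers: 192 blocks
shared memory: 25 blocks
warps: 64 blocks
blocks: 32 blocks

Answer: 25 blocks, 25 active warps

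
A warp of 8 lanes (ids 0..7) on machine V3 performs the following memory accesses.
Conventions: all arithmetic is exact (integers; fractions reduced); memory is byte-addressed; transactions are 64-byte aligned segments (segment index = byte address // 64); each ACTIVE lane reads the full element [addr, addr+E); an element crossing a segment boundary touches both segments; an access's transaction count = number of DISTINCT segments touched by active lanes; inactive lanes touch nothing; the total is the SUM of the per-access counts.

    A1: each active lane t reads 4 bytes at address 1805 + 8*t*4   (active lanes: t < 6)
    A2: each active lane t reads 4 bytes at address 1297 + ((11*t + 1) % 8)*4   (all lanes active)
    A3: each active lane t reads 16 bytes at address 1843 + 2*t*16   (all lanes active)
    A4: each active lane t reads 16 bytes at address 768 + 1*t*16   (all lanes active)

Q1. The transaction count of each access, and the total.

A1: 3 transactions
A2: 1 transaction
A3: 5 transactions
A4: 2 transactions

Answer: 3,1,5,2; total 11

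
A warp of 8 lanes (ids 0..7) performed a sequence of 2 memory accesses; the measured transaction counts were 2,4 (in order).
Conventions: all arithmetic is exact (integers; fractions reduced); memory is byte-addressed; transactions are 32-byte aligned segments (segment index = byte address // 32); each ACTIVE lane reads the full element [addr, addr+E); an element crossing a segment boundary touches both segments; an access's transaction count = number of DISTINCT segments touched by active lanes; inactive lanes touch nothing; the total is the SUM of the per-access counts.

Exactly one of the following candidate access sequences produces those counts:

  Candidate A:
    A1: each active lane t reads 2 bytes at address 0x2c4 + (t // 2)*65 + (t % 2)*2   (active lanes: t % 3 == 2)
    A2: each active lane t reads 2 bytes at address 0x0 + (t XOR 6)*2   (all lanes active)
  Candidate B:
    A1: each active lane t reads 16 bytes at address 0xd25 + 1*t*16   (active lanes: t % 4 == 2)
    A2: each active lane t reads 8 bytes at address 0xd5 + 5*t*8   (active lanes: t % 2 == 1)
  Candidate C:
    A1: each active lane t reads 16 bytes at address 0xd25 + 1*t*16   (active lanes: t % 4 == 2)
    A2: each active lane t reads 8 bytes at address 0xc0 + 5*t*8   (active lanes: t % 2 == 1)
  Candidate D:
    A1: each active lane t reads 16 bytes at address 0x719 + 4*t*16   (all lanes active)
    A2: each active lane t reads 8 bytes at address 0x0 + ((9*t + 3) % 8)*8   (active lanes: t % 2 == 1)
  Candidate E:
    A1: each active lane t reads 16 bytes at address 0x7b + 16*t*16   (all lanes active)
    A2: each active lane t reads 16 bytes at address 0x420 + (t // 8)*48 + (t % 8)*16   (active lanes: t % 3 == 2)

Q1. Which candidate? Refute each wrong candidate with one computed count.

A: A2 gives 1 transaction, not 4
B: A2 gives 6 transactions, not 4
D: A1 gives 16 transactions, not 2
E: A1 gives 16 transactions, not 2
C: all counts match (2,4)

Answer: C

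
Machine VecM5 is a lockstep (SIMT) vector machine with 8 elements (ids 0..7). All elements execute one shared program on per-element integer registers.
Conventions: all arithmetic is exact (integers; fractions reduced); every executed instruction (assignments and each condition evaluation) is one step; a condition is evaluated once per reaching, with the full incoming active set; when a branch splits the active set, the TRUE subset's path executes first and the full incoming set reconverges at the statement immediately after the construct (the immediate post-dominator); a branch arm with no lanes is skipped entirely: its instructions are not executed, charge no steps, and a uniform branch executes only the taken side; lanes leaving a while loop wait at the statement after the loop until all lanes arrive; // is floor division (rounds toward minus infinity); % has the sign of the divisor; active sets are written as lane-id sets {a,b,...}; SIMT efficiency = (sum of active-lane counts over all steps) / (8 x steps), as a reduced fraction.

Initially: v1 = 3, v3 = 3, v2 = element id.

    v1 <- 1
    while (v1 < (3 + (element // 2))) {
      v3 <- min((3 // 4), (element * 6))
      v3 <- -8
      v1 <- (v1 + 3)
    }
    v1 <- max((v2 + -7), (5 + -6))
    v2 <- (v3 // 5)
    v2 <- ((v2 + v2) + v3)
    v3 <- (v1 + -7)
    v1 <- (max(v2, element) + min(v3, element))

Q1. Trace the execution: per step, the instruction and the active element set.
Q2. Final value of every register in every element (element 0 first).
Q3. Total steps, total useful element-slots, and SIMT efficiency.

step 0: v1 <- 1                      {0,1,2,3,4,5,6,7}
step 1: eval (v1 < (3 + (element // 2))) {0,1,2,3,4,5,6,7}
step 2: v3 <- min((3 // 4), (element * 6)) {0,1,2,3,4,5,6,7}
step 3: v3 <- -8                     {0,1,2,3,4,5,6,7}
step 4: v1 <- (v1 + 3)               {0,1,2,3,4,5,6,7}
step 5: eval (v1 < (3 + (element // 2))) {0,1,2,3,4,5,6,7}
step 6: v3 <- min((3 // 4), (element * 6)) {4,5,6,7}
step 7: v3 <- -8                     {4,5,6,7}
step 8: v1 <- (v1 + 3)               {4,5,6,7}
step 9: eval (v1 < (3 + (element // 2))) {4,5,6,7}
step 10: v1 <- max((v2 + -7), (5 + -6)) {0,1,2,3,4,5,6,7}
step 11: v2 <- (v3 // 5)              {0,1,2,3,4,5,6,7}
step 12: v2 <- ((v2 + v2) + v3)       {0,1,2,3,4,5,6,7}
step 13: v3 <- (v1 + -7)              {0,1,2,3,4,5,6,7}
step 14: v1 <- (max(v2, element) + min(v3, element)) {0,1,2,3,4,5,6,7}

Answer: 15 steps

v1: -8,-7,-6,-5,-4,-3,-2,0
v3: -8,-8,-8,-8,-8,-8,-8,-7
v2: -12,-12,-12,-12,-12,-12,-12,-12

steps = 15; useful = 104; efficiency = 104/120 = 13/15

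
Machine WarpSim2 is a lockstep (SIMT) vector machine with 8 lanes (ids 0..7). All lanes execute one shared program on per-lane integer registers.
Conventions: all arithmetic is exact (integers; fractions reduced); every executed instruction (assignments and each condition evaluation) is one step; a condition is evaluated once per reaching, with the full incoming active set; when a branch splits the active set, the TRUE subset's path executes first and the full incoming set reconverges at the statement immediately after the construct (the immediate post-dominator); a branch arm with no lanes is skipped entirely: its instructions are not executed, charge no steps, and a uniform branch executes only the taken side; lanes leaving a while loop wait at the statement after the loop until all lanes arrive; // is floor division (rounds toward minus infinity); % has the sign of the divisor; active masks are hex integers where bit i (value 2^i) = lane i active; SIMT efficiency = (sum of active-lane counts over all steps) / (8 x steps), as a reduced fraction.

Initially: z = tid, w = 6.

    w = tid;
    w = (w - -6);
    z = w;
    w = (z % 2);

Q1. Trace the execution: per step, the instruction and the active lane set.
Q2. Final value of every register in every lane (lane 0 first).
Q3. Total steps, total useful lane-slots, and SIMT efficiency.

step 0: w <- tid                     0xff
step 1: w <- (w - -6)                0xff
step 2: z <- w                       0xff
step 3: w <- (z % 2)                 0xff

Answer: 4 steps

z: 6,7,8,9,10,11,12,13
w: 0,1,0,1,0,1,0,1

steps = 4; useful = 32; efficiency = 32/32 = 1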